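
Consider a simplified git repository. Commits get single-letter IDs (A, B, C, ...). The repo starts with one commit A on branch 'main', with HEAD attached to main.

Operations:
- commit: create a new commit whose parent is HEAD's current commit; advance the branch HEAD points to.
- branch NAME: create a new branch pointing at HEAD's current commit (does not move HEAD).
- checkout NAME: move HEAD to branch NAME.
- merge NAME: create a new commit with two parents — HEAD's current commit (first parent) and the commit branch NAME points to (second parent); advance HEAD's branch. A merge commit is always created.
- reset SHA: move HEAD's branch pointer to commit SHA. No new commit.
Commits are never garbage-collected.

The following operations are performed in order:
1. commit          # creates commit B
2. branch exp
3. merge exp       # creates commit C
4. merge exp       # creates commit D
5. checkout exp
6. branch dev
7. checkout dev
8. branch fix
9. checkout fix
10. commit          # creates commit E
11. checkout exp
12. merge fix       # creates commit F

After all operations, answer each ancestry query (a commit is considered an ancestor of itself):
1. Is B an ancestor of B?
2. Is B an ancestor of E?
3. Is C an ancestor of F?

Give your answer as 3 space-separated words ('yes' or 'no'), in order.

Answer: yes yes no

Derivation:
After op 1 (commit): HEAD=main@B [main=B]
After op 2 (branch): HEAD=main@B [exp=B main=B]
After op 3 (merge): HEAD=main@C [exp=B main=C]
After op 4 (merge): HEAD=main@D [exp=B main=D]
After op 5 (checkout): HEAD=exp@B [exp=B main=D]
After op 6 (branch): HEAD=exp@B [dev=B exp=B main=D]
After op 7 (checkout): HEAD=dev@B [dev=B exp=B main=D]
After op 8 (branch): HEAD=dev@B [dev=B exp=B fix=B main=D]
After op 9 (checkout): HEAD=fix@B [dev=B exp=B fix=B main=D]
After op 10 (commit): HEAD=fix@E [dev=B exp=B fix=E main=D]
After op 11 (checkout): HEAD=exp@B [dev=B exp=B fix=E main=D]
After op 12 (merge): HEAD=exp@F [dev=B exp=F fix=E main=D]
ancestors(B) = {A,B}; B in? yes
ancestors(E) = {A,B,E}; B in? yes
ancestors(F) = {A,B,E,F}; C in? no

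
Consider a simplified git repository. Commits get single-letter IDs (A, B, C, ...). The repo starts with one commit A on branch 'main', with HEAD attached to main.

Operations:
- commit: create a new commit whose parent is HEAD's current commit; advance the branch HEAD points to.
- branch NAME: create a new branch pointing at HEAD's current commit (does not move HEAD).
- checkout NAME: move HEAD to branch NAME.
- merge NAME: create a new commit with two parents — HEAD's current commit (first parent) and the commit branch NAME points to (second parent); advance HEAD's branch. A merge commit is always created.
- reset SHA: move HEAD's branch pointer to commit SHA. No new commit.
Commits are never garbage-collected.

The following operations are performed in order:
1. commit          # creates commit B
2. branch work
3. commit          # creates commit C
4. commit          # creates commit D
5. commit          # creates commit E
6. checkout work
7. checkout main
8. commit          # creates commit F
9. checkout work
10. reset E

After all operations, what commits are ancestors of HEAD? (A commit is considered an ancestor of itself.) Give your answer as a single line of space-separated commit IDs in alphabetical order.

After op 1 (commit): HEAD=main@B [main=B]
After op 2 (branch): HEAD=main@B [main=B work=B]
After op 3 (commit): HEAD=main@C [main=C work=B]
After op 4 (commit): HEAD=main@D [main=D work=B]
After op 5 (commit): HEAD=main@E [main=E work=B]
After op 6 (checkout): HEAD=work@B [main=E work=B]
After op 7 (checkout): HEAD=main@E [main=E work=B]
After op 8 (commit): HEAD=main@F [main=F work=B]
After op 9 (checkout): HEAD=work@B [main=F work=B]
After op 10 (reset): HEAD=work@E [main=F work=E]

Answer: A B C D E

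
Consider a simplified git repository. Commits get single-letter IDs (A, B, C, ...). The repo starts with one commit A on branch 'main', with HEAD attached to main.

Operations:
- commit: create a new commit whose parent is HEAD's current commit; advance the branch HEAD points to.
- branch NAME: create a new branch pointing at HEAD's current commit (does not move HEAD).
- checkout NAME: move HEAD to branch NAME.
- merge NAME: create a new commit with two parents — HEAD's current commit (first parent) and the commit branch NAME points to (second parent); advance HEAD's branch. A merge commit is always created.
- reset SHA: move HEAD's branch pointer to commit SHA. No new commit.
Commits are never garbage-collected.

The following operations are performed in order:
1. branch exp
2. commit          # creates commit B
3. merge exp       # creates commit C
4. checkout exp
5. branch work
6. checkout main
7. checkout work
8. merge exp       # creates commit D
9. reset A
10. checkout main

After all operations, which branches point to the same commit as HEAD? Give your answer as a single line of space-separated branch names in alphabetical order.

After op 1 (branch): HEAD=main@A [exp=A main=A]
After op 2 (commit): HEAD=main@B [exp=A main=B]
After op 3 (merge): HEAD=main@C [exp=A main=C]
After op 4 (checkout): HEAD=exp@A [exp=A main=C]
After op 5 (branch): HEAD=exp@A [exp=A main=C work=A]
After op 6 (checkout): HEAD=main@C [exp=A main=C work=A]
After op 7 (checkout): HEAD=work@A [exp=A main=C work=A]
After op 8 (merge): HEAD=work@D [exp=A main=C work=D]
After op 9 (reset): HEAD=work@A [exp=A main=C work=A]
After op 10 (checkout): HEAD=main@C [exp=A main=C work=A]

Answer: main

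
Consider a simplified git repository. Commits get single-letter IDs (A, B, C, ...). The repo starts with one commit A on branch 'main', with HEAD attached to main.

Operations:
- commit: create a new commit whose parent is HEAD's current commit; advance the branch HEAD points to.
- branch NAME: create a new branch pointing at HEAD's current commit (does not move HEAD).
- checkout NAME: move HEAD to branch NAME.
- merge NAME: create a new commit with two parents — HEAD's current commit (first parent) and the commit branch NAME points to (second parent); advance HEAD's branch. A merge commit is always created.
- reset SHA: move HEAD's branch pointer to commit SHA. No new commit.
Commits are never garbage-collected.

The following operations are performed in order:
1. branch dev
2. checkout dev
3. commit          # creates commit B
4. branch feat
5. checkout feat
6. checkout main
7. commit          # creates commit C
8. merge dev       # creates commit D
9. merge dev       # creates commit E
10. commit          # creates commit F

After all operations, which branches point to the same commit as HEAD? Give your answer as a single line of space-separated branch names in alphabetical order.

After op 1 (branch): HEAD=main@A [dev=A main=A]
After op 2 (checkout): HEAD=dev@A [dev=A main=A]
After op 3 (commit): HEAD=dev@B [dev=B main=A]
After op 4 (branch): HEAD=dev@B [dev=B feat=B main=A]
After op 5 (checkout): HEAD=feat@B [dev=B feat=B main=A]
After op 6 (checkout): HEAD=main@A [dev=B feat=B main=A]
After op 7 (commit): HEAD=main@C [dev=B feat=B main=C]
After op 8 (merge): HEAD=main@D [dev=B feat=B main=D]
After op 9 (merge): HEAD=main@E [dev=B feat=B main=E]
After op 10 (commit): HEAD=main@F [dev=B feat=B main=F]

Answer: main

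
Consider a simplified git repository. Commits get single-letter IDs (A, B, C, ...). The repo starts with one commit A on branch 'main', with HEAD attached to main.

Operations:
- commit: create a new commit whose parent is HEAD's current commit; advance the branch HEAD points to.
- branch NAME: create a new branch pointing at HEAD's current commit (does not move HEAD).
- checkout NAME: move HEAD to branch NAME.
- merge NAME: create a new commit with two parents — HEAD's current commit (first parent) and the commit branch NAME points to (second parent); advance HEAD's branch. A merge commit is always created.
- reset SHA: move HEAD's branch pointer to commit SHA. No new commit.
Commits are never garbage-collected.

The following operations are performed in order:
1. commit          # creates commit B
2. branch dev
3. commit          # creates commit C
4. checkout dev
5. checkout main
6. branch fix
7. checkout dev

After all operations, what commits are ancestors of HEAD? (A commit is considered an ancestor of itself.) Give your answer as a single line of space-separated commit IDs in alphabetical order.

Answer: A B

Derivation:
After op 1 (commit): HEAD=main@B [main=B]
After op 2 (branch): HEAD=main@B [dev=B main=B]
After op 3 (commit): HEAD=main@C [dev=B main=C]
After op 4 (checkout): HEAD=dev@B [dev=B main=C]
After op 5 (checkout): HEAD=main@C [dev=B main=C]
After op 6 (branch): HEAD=main@C [dev=B fix=C main=C]
After op 7 (checkout): HEAD=dev@B [dev=B fix=C main=C]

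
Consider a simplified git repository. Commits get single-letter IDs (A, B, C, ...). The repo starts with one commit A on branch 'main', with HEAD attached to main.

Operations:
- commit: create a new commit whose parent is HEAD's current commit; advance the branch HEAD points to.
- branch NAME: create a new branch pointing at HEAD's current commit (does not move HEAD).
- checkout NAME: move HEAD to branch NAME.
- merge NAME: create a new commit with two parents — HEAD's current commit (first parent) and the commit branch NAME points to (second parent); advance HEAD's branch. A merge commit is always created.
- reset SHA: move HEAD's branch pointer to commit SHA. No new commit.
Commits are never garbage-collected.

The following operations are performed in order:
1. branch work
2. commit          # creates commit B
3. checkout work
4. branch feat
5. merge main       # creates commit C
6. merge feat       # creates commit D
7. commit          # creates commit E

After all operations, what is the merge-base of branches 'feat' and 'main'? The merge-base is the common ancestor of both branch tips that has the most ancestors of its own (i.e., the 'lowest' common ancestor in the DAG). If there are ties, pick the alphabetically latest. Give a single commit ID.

Answer: A

Derivation:
After op 1 (branch): HEAD=main@A [main=A work=A]
After op 2 (commit): HEAD=main@B [main=B work=A]
After op 3 (checkout): HEAD=work@A [main=B work=A]
After op 4 (branch): HEAD=work@A [feat=A main=B work=A]
After op 5 (merge): HEAD=work@C [feat=A main=B work=C]
After op 6 (merge): HEAD=work@D [feat=A main=B work=D]
After op 7 (commit): HEAD=work@E [feat=A main=B work=E]
ancestors(feat=A): ['A']
ancestors(main=B): ['A', 'B']
common: ['A']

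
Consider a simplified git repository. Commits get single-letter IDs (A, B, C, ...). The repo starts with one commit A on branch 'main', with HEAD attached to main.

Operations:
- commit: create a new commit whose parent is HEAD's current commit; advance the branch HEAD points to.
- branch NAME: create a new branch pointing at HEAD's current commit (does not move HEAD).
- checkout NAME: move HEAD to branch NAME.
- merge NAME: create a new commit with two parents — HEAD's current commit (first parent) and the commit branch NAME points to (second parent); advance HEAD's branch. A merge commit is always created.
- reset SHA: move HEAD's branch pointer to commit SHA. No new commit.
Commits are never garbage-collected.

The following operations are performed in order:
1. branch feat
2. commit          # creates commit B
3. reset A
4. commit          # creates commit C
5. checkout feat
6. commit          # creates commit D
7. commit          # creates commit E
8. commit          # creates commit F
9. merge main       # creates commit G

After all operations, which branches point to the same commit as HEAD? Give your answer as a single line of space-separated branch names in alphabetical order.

Answer: feat

Derivation:
After op 1 (branch): HEAD=main@A [feat=A main=A]
After op 2 (commit): HEAD=main@B [feat=A main=B]
After op 3 (reset): HEAD=main@A [feat=A main=A]
After op 4 (commit): HEAD=main@C [feat=A main=C]
After op 5 (checkout): HEAD=feat@A [feat=A main=C]
After op 6 (commit): HEAD=feat@D [feat=D main=C]
After op 7 (commit): HEAD=feat@E [feat=E main=C]
After op 8 (commit): HEAD=feat@F [feat=F main=C]
After op 9 (merge): HEAD=feat@G [feat=G main=C]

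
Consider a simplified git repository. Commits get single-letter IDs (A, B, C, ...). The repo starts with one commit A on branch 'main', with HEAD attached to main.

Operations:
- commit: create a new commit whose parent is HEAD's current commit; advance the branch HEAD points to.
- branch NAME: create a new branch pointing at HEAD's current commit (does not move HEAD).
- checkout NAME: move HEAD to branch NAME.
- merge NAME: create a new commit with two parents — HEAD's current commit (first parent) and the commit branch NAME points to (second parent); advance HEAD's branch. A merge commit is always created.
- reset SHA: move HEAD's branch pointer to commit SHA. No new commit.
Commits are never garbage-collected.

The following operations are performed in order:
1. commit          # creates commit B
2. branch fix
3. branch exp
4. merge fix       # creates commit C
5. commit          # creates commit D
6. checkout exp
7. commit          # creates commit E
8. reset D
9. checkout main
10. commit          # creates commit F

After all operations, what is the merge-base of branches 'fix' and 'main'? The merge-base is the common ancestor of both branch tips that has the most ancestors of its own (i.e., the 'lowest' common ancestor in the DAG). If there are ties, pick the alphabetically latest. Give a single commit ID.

After op 1 (commit): HEAD=main@B [main=B]
After op 2 (branch): HEAD=main@B [fix=B main=B]
After op 3 (branch): HEAD=main@B [exp=B fix=B main=B]
After op 4 (merge): HEAD=main@C [exp=B fix=B main=C]
After op 5 (commit): HEAD=main@D [exp=B fix=B main=D]
After op 6 (checkout): HEAD=exp@B [exp=B fix=B main=D]
After op 7 (commit): HEAD=exp@E [exp=E fix=B main=D]
After op 8 (reset): HEAD=exp@D [exp=D fix=B main=D]
After op 9 (checkout): HEAD=main@D [exp=D fix=B main=D]
After op 10 (commit): HEAD=main@F [exp=D fix=B main=F]
ancestors(fix=B): ['A', 'B']
ancestors(main=F): ['A', 'B', 'C', 'D', 'F']
common: ['A', 'B']

Answer: B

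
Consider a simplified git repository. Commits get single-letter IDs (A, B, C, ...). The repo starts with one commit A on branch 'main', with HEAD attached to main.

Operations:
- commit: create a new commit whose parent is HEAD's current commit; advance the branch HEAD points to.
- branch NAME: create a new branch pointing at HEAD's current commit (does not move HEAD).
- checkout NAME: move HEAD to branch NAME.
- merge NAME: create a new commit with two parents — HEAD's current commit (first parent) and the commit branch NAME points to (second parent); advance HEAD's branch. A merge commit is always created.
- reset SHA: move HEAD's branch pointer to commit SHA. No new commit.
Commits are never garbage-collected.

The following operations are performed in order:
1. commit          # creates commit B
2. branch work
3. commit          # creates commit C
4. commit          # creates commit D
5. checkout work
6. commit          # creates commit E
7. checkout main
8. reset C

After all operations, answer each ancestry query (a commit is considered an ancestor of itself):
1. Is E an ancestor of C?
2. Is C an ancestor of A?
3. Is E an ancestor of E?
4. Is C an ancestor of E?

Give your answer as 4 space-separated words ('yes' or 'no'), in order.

Answer: no no yes no

Derivation:
After op 1 (commit): HEAD=main@B [main=B]
After op 2 (branch): HEAD=main@B [main=B work=B]
After op 3 (commit): HEAD=main@C [main=C work=B]
After op 4 (commit): HEAD=main@D [main=D work=B]
After op 5 (checkout): HEAD=work@B [main=D work=B]
After op 6 (commit): HEAD=work@E [main=D work=E]
After op 7 (checkout): HEAD=main@D [main=D work=E]
After op 8 (reset): HEAD=main@C [main=C work=E]
ancestors(C) = {A,B,C}; E in? no
ancestors(A) = {A}; C in? no
ancestors(E) = {A,B,E}; E in? yes
ancestors(E) = {A,B,E}; C in? no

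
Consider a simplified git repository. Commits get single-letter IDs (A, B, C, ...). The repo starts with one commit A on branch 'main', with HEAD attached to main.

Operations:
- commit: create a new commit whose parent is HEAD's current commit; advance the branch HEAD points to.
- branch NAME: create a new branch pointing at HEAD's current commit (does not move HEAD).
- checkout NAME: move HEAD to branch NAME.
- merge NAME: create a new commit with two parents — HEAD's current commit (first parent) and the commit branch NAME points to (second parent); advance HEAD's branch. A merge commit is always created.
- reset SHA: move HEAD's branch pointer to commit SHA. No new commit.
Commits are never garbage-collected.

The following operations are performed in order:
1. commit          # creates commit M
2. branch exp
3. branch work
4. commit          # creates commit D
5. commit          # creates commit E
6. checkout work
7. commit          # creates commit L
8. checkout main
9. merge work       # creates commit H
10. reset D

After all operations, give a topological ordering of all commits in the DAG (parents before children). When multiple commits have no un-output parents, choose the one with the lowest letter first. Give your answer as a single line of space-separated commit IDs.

After op 1 (commit): HEAD=main@M [main=M]
After op 2 (branch): HEAD=main@M [exp=M main=M]
After op 3 (branch): HEAD=main@M [exp=M main=M work=M]
After op 4 (commit): HEAD=main@D [exp=M main=D work=M]
After op 5 (commit): HEAD=main@E [exp=M main=E work=M]
After op 6 (checkout): HEAD=work@M [exp=M main=E work=M]
After op 7 (commit): HEAD=work@L [exp=M main=E work=L]
After op 8 (checkout): HEAD=main@E [exp=M main=E work=L]
After op 9 (merge): HEAD=main@H [exp=M main=H work=L]
After op 10 (reset): HEAD=main@D [exp=M main=D work=L]
commit A: parents=[]
commit D: parents=['M']
commit E: parents=['D']
commit H: parents=['E', 'L']
commit L: parents=['M']
commit M: parents=['A']

Answer: A M D E L H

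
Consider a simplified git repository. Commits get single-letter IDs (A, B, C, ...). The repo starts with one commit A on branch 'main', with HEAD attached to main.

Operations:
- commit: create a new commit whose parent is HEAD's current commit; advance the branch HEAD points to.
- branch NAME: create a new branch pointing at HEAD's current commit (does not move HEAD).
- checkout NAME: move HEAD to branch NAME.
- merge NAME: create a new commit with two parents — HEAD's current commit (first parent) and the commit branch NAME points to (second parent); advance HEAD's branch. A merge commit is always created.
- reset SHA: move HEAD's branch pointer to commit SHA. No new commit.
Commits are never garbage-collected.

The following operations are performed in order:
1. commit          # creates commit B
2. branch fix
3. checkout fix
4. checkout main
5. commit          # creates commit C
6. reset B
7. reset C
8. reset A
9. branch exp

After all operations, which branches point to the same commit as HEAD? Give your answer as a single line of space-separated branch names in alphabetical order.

After op 1 (commit): HEAD=main@B [main=B]
After op 2 (branch): HEAD=main@B [fix=B main=B]
After op 3 (checkout): HEAD=fix@B [fix=B main=B]
After op 4 (checkout): HEAD=main@B [fix=B main=B]
After op 5 (commit): HEAD=main@C [fix=B main=C]
After op 6 (reset): HEAD=main@B [fix=B main=B]
After op 7 (reset): HEAD=main@C [fix=B main=C]
After op 8 (reset): HEAD=main@A [fix=B main=A]
After op 9 (branch): HEAD=main@A [exp=A fix=B main=A]

Answer: exp main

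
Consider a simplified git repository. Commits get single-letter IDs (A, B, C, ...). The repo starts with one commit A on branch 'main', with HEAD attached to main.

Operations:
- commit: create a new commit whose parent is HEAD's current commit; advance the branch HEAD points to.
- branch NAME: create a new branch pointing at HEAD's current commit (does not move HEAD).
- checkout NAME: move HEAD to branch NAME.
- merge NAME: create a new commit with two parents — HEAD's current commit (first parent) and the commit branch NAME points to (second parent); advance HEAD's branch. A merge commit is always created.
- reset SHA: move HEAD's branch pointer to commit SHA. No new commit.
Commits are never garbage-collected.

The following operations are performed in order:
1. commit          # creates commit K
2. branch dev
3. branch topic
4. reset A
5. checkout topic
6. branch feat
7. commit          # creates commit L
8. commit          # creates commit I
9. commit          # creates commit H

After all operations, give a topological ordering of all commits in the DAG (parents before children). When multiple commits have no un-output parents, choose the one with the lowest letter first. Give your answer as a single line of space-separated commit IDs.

After op 1 (commit): HEAD=main@K [main=K]
After op 2 (branch): HEAD=main@K [dev=K main=K]
After op 3 (branch): HEAD=main@K [dev=K main=K topic=K]
After op 4 (reset): HEAD=main@A [dev=K main=A topic=K]
After op 5 (checkout): HEAD=topic@K [dev=K main=A topic=K]
After op 6 (branch): HEAD=topic@K [dev=K feat=K main=A topic=K]
After op 7 (commit): HEAD=topic@L [dev=K feat=K main=A topic=L]
After op 8 (commit): HEAD=topic@I [dev=K feat=K main=A topic=I]
After op 9 (commit): HEAD=topic@H [dev=K feat=K main=A topic=H]
commit A: parents=[]
commit H: parents=['I']
commit I: parents=['L']
commit K: parents=['A']
commit L: parents=['K']

Answer: A K L I H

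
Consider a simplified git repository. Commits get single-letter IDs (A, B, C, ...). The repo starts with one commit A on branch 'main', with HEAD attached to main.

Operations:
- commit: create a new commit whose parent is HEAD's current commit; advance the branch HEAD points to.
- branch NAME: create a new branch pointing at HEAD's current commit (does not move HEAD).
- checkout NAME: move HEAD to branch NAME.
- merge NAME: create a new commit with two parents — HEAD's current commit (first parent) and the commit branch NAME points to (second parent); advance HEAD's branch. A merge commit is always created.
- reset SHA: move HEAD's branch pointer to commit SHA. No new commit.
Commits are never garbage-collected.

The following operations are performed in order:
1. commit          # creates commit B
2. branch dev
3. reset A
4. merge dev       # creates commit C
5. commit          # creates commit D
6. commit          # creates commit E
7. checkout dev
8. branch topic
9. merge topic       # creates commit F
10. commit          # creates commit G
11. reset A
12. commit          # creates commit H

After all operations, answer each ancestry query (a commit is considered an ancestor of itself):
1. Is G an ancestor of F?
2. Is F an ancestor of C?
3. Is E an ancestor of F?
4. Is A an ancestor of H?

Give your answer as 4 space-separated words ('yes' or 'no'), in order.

After op 1 (commit): HEAD=main@B [main=B]
After op 2 (branch): HEAD=main@B [dev=B main=B]
After op 3 (reset): HEAD=main@A [dev=B main=A]
After op 4 (merge): HEAD=main@C [dev=B main=C]
After op 5 (commit): HEAD=main@D [dev=B main=D]
After op 6 (commit): HEAD=main@E [dev=B main=E]
After op 7 (checkout): HEAD=dev@B [dev=B main=E]
After op 8 (branch): HEAD=dev@B [dev=B main=E topic=B]
After op 9 (merge): HEAD=dev@F [dev=F main=E topic=B]
After op 10 (commit): HEAD=dev@G [dev=G main=E topic=B]
After op 11 (reset): HEAD=dev@A [dev=A main=E topic=B]
After op 12 (commit): HEAD=dev@H [dev=H main=E topic=B]
ancestors(F) = {A,B,F}; G in? no
ancestors(C) = {A,B,C}; F in? no
ancestors(F) = {A,B,F}; E in? no
ancestors(H) = {A,H}; A in? yes

Answer: no no no yes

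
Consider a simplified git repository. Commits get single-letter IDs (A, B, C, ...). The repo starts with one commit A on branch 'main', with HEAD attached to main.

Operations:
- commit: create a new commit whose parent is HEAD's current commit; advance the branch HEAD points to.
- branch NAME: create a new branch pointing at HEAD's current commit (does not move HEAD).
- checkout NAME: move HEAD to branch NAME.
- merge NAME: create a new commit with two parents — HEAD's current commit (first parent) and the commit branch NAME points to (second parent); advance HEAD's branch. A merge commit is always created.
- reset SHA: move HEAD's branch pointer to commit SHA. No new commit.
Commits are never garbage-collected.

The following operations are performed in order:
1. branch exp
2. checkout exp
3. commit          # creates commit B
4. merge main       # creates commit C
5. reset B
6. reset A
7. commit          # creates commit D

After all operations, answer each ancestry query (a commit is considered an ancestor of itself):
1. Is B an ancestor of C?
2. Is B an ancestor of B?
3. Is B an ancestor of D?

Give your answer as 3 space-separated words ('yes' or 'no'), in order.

Answer: yes yes no

Derivation:
After op 1 (branch): HEAD=main@A [exp=A main=A]
After op 2 (checkout): HEAD=exp@A [exp=A main=A]
After op 3 (commit): HEAD=exp@B [exp=B main=A]
After op 4 (merge): HEAD=exp@C [exp=C main=A]
After op 5 (reset): HEAD=exp@B [exp=B main=A]
After op 6 (reset): HEAD=exp@A [exp=A main=A]
After op 7 (commit): HEAD=exp@D [exp=D main=A]
ancestors(C) = {A,B,C}; B in? yes
ancestors(B) = {A,B}; B in? yes
ancestors(D) = {A,D}; B in? no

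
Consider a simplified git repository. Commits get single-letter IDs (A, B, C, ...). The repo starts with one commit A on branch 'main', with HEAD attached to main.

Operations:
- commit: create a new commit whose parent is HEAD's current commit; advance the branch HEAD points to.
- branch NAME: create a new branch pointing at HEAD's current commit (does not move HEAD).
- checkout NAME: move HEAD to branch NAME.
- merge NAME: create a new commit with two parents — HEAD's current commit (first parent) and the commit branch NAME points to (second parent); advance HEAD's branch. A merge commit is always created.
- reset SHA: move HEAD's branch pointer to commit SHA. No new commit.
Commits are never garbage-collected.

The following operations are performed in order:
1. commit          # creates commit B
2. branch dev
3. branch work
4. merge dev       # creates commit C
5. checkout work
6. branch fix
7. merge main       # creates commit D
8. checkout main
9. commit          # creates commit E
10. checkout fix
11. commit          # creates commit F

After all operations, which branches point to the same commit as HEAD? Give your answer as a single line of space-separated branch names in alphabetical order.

Answer: fix

Derivation:
After op 1 (commit): HEAD=main@B [main=B]
After op 2 (branch): HEAD=main@B [dev=B main=B]
After op 3 (branch): HEAD=main@B [dev=B main=B work=B]
After op 4 (merge): HEAD=main@C [dev=B main=C work=B]
After op 5 (checkout): HEAD=work@B [dev=B main=C work=B]
After op 6 (branch): HEAD=work@B [dev=B fix=B main=C work=B]
After op 7 (merge): HEAD=work@D [dev=B fix=B main=C work=D]
After op 8 (checkout): HEAD=main@C [dev=B fix=B main=C work=D]
After op 9 (commit): HEAD=main@E [dev=B fix=B main=E work=D]
After op 10 (checkout): HEAD=fix@B [dev=B fix=B main=E work=D]
After op 11 (commit): HEAD=fix@F [dev=B fix=F main=E work=D]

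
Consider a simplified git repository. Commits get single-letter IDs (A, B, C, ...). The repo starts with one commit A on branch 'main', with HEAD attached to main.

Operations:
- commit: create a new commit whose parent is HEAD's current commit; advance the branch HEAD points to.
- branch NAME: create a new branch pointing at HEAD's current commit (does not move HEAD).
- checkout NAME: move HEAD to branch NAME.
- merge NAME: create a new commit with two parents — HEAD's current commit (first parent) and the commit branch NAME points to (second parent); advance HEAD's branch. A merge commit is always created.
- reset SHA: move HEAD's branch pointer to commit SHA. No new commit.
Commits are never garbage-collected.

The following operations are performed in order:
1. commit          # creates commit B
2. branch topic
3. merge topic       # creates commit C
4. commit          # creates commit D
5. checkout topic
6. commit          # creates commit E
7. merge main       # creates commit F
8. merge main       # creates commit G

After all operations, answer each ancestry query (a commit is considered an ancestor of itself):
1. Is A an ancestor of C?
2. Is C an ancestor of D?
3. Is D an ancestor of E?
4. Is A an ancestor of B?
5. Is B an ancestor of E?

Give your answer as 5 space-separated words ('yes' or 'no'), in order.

Answer: yes yes no yes yes

Derivation:
After op 1 (commit): HEAD=main@B [main=B]
After op 2 (branch): HEAD=main@B [main=B topic=B]
After op 3 (merge): HEAD=main@C [main=C topic=B]
After op 4 (commit): HEAD=main@D [main=D topic=B]
After op 5 (checkout): HEAD=topic@B [main=D topic=B]
After op 6 (commit): HEAD=topic@E [main=D topic=E]
After op 7 (merge): HEAD=topic@F [main=D topic=F]
After op 8 (merge): HEAD=topic@G [main=D topic=G]
ancestors(C) = {A,B,C}; A in? yes
ancestors(D) = {A,B,C,D}; C in? yes
ancestors(E) = {A,B,E}; D in? no
ancestors(B) = {A,B}; A in? yes
ancestors(E) = {A,B,E}; B in? yes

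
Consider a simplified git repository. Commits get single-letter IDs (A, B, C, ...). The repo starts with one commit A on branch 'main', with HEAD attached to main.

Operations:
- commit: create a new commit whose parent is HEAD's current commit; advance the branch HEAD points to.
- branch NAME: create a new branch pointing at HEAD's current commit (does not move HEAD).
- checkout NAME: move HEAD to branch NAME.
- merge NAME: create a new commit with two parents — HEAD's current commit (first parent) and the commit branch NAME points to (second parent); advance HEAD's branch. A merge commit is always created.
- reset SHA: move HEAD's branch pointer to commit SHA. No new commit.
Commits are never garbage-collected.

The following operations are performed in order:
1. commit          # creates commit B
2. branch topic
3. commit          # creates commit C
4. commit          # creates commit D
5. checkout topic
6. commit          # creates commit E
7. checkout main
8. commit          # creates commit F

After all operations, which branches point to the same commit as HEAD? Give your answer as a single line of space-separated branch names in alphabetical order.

Answer: main

Derivation:
After op 1 (commit): HEAD=main@B [main=B]
After op 2 (branch): HEAD=main@B [main=B topic=B]
After op 3 (commit): HEAD=main@C [main=C topic=B]
After op 4 (commit): HEAD=main@D [main=D topic=B]
After op 5 (checkout): HEAD=topic@B [main=D topic=B]
After op 6 (commit): HEAD=topic@E [main=D topic=E]
After op 7 (checkout): HEAD=main@D [main=D topic=E]
After op 8 (commit): HEAD=main@F [main=F topic=E]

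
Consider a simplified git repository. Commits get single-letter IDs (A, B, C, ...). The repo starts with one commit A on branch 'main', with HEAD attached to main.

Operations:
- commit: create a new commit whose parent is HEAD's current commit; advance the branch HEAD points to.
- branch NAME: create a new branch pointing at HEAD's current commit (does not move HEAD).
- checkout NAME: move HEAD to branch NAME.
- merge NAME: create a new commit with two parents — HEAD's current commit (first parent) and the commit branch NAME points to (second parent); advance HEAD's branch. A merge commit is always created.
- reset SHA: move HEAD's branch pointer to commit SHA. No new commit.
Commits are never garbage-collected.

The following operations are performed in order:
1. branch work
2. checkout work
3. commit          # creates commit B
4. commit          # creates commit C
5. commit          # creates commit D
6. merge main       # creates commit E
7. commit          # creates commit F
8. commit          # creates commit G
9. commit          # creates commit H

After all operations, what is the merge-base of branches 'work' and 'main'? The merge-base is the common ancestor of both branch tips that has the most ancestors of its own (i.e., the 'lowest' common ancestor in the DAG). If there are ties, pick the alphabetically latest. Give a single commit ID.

Answer: A

Derivation:
After op 1 (branch): HEAD=main@A [main=A work=A]
After op 2 (checkout): HEAD=work@A [main=A work=A]
After op 3 (commit): HEAD=work@B [main=A work=B]
After op 4 (commit): HEAD=work@C [main=A work=C]
After op 5 (commit): HEAD=work@D [main=A work=D]
After op 6 (merge): HEAD=work@E [main=A work=E]
After op 7 (commit): HEAD=work@F [main=A work=F]
After op 8 (commit): HEAD=work@G [main=A work=G]
After op 9 (commit): HEAD=work@H [main=A work=H]
ancestors(work=H): ['A', 'B', 'C', 'D', 'E', 'F', 'G', 'H']
ancestors(main=A): ['A']
common: ['A']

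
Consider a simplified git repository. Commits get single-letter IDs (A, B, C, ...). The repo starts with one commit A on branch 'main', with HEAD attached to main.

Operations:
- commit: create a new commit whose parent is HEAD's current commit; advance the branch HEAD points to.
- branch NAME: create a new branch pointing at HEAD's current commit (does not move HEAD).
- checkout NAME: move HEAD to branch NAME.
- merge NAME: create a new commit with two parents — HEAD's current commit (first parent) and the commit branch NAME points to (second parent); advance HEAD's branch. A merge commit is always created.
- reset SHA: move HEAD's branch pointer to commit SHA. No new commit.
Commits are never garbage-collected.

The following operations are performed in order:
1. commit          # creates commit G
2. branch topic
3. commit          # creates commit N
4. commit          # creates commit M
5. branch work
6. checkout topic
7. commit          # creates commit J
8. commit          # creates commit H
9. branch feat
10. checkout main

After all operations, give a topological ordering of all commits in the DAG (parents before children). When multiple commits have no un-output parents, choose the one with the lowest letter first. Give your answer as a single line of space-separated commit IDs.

Answer: A G J H N M

Derivation:
After op 1 (commit): HEAD=main@G [main=G]
After op 2 (branch): HEAD=main@G [main=G topic=G]
After op 3 (commit): HEAD=main@N [main=N topic=G]
After op 4 (commit): HEAD=main@M [main=M topic=G]
After op 5 (branch): HEAD=main@M [main=M topic=G work=M]
After op 6 (checkout): HEAD=topic@G [main=M topic=G work=M]
After op 7 (commit): HEAD=topic@J [main=M topic=J work=M]
After op 8 (commit): HEAD=topic@H [main=M topic=H work=M]
After op 9 (branch): HEAD=topic@H [feat=H main=M topic=H work=M]
After op 10 (checkout): HEAD=main@M [feat=H main=M topic=H work=M]
commit A: parents=[]
commit G: parents=['A']
commit H: parents=['J']
commit J: parents=['G']
commit M: parents=['N']
commit N: parents=['G']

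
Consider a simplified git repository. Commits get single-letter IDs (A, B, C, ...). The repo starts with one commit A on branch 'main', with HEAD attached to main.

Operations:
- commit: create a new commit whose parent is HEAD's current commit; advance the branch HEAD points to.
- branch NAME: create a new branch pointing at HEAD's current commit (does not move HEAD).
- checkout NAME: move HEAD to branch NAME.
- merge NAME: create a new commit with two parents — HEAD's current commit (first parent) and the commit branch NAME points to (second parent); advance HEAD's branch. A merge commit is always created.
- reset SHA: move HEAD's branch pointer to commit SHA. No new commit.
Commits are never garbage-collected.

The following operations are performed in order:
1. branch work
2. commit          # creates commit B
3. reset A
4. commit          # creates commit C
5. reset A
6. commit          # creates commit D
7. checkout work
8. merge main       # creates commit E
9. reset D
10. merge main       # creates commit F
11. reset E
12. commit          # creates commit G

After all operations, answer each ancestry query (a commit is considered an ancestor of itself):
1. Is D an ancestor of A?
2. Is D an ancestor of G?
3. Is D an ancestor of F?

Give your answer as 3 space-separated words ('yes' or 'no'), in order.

After op 1 (branch): HEAD=main@A [main=A work=A]
After op 2 (commit): HEAD=main@B [main=B work=A]
After op 3 (reset): HEAD=main@A [main=A work=A]
After op 4 (commit): HEAD=main@C [main=C work=A]
After op 5 (reset): HEAD=main@A [main=A work=A]
After op 6 (commit): HEAD=main@D [main=D work=A]
After op 7 (checkout): HEAD=work@A [main=D work=A]
After op 8 (merge): HEAD=work@E [main=D work=E]
After op 9 (reset): HEAD=work@D [main=D work=D]
After op 10 (merge): HEAD=work@F [main=D work=F]
After op 11 (reset): HEAD=work@E [main=D work=E]
After op 12 (commit): HEAD=work@G [main=D work=G]
ancestors(A) = {A}; D in? no
ancestors(G) = {A,D,E,G}; D in? yes
ancestors(F) = {A,D,F}; D in? yes

Answer: no yes yes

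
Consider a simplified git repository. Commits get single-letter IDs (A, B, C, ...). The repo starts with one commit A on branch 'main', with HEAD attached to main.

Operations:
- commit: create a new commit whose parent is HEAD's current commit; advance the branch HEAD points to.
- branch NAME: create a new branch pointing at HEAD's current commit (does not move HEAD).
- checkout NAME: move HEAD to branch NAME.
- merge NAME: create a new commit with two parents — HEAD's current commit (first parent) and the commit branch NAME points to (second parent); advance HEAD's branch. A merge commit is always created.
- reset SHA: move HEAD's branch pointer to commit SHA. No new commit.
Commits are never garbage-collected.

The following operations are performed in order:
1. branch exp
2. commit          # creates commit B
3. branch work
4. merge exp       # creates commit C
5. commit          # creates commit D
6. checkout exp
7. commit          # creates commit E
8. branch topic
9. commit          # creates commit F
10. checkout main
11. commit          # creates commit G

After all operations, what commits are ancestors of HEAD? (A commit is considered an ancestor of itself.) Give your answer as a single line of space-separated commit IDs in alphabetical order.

After op 1 (branch): HEAD=main@A [exp=A main=A]
After op 2 (commit): HEAD=main@B [exp=A main=B]
After op 3 (branch): HEAD=main@B [exp=A main=B work=B]
After op 4 (merge): HEAD=main@C [exp=A main=C work=B]
After op 5 (commit): HEAD=main@D [exp=A main=D work=B]
After op 6 (checkout): HEAD=exp@A [exp=A main=D work=B]
After op 7 (commit): HEAD=exp@E [exp=E main=D work=B]
After op 8 (branch): HEAD=exp@E [exp=E main=D topic=E work=B]
After op 9 (commit): HEAD=exp@F [exp=F main=D topic=E work=B]
After op 10 (checkout): HEAD=main@D [exp=F main=D topic=E work=B]
After op 11 (commit): HEAD=main@G [exp=F main=G topic=E work=B]

Answer: A B C D G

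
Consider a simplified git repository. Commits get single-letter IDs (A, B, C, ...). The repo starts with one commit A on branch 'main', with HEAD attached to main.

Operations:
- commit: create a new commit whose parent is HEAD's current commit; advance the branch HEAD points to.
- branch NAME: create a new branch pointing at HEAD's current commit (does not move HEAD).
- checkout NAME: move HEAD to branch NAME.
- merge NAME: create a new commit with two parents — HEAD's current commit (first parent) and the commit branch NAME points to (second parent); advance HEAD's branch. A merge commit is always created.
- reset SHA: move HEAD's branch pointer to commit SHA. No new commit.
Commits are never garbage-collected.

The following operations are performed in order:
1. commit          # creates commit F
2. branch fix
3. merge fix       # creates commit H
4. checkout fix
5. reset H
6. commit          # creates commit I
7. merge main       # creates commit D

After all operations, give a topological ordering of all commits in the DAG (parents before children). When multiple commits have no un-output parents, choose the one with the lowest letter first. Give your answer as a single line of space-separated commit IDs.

Answer: A F H I D

Derivation:
After op 1 (commit): HEAD=main@F [main=F]
After op 2 (branch): HEAD=main@F [fix=F main=F]
After op 3 (merge): HEAD=main@H [fix=F main=H]
After op 4 (checkout): HEAD=fix@F [fix=F main=H]
After op 5 (reset): HEAD=fix@H [fix=H main=H]
After op 6 (commit): HEAD=fix@I [fix=I main=H]
After op 7 (merge): HEAD=fix@D [fix=D main=H]
commit A: parents=[]
commit D: parents=['I', 'H']
commit F: parents=['A']
commit H: parents=['F', 'F']
commit I: parents=['H']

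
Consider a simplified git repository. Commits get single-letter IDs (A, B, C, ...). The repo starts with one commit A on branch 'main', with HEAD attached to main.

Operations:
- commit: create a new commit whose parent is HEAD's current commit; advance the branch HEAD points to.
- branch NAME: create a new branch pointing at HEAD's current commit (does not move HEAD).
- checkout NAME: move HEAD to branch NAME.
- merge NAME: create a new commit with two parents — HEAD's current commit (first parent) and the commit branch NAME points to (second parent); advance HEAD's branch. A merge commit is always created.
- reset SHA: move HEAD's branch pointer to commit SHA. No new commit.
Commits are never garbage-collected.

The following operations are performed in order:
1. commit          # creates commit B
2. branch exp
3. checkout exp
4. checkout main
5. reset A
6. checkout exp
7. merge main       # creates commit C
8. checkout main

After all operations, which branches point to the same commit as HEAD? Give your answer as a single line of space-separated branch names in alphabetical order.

After op 1 (commit): HEAD=main@B [main=B]
After op 2 (branch): HEAD=main@B [exp=B main=B]
After op 3 (checkout): HEAD=exp@B [exp=B main=B]
After op 4 (checkout): HEAD=main@B [exp=B main=B]
After op 5 (reset): HEAD=main@A [exp=B main=A]
After op 6 (checkout): HEAD=exp@B [exp=B main=A]
After op 7 (merge): HEAD=exp@C [exp=C main=A]
After op 8 (checkout): HEAD=main@A [exp=C main=A]

Answer: main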